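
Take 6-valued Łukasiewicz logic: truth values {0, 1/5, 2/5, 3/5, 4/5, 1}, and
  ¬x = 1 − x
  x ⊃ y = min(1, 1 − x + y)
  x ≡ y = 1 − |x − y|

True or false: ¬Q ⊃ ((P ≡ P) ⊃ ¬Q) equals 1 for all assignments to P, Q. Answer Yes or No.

Yes

At P = 1/5, Q = 3/5, for instance:
¬Q = ¬3/5 = 2/5
P ≡ P = 1/5 ≡ 1/5 = 1
(P ≡ P) ⊃ ¬Q = 1 ⊃ 2/5 = 2/5
¬Q ⊃ ((P ≡ P) ⊃ ¬Q) = 2/5 ⊃ 2/5 = 1
and checking the remaining 35 assignments likewise gives ≥ 1 in every case.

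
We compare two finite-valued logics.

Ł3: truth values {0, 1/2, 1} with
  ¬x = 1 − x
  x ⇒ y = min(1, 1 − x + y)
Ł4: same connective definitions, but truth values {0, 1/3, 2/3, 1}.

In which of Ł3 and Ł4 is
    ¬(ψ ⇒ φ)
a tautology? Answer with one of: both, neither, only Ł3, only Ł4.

neither

In Ł3: at φ = 0, ψ = 0 the value is 0 — not a tautology.
In Ł4: at φ = 0, ψ = 0 the value is 0 — not a tautology.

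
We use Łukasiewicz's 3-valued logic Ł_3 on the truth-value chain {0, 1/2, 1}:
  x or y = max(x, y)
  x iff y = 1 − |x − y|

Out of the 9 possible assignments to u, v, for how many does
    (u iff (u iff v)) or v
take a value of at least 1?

u = 0, v = 0 ↦ 0  <
u = 0, v = 1/2 ↦ 1/2  <
u = 0, v = 1 ↦ 1  ≥
u = 1/2, v = 0 ↦ 1  ≥
u = 1/2, v = 1/2 ↦ 1/2  <
u = 1/2, v = 1 ↦ 1  ≥
u = 1, v = 0 ↦ 0  <
u = 1, v = 1/2 ↦ 1/2  <
u = 1, v = 1 ↦ 1  ≥
So 4 of the 9 assignments meet the threshold.

4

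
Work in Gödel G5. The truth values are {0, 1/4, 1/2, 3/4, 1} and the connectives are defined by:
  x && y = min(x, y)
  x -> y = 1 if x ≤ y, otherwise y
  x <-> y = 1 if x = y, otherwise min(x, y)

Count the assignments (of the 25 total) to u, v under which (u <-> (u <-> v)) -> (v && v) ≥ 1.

19

value 1: 19 assignments (counts)
value 3/4: 3 assignments
value 1/2: 2 assignments
value 1/4: 1 assignment
So 19 of the 25 assignments meet the threshold.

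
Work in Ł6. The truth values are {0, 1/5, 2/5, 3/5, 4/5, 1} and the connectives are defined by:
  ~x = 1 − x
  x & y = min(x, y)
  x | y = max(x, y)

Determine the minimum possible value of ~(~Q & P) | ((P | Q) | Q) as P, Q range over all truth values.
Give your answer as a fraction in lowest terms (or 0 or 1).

3/5

Take P = 2/5, Q = 0:
~Q = ~0 = 1
~Q & P = 1 & 2/5 = 2/5
~(~Q & P) = ~2/5 = 3/5
P | Q = 2/5 | 0 = 2/5
(P | Q) | Q = 2/5 | 0 = 2/5
~(~Q & P) | ((P | Q) | Q) = 3/5 | 2/5 = 3/5
No assignment yields a value below 3/5, so this is the minimum.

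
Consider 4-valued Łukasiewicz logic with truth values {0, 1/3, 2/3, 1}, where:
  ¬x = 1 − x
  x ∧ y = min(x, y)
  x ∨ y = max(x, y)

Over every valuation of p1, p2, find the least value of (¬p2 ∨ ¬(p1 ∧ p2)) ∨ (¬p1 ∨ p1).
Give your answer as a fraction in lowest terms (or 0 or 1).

2/3

Take p1 = 1/3, p2 = 1/3:
¬p2 = ¬1/3 = 2/3
p1 ∧ p2 = 1/3 ∧ 1/3 = 1/3
¬(p1 ∧ p2) = ¬1/3 = 2/3
¬p2 ∨ ¬(p1 ∧ p2) = 2/3 ∨ 2/3 = 2/3
¬p1 = ¬1/3 = 2/3
¬p1 ∨ p1 = 2/3 ∨ 1/3 = 2/3
(¬p2 ∨ ¬(p1 ∧ p2)) ∨ (¬p1 ∨ p1) = 2/3 ∨ 2/3 = 2/3
No assignment yields a value below 2/3, so this is the minimum.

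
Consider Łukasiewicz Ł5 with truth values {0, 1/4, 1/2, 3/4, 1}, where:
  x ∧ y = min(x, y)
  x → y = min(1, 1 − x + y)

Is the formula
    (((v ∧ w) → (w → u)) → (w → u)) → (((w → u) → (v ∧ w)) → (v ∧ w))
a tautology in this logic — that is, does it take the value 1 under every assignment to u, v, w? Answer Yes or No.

At u = 0, v = 3/4, w = 3/4, for instance:
v ∧ w = 3/4 ∧ 3/4 = 3/4
w → u = 3/4 → 0 = 1/4
(v ∧ w) → (w → u) = 3/4 → 1/4 = 1/2
((v ∧ w) → (w → u)) → (w → u) = 1/2 → 1/4 = 3/4
(w → u) → (v ∧ w) = 1/4 → 3/4 = 1
((w → u) → (v ∧ w)) → (v ∧ w) = 1 → 3/4 = 3/4
(((v ∧ w) → (w → u)) → (w → u)) → (((w → u) → (v ∧ w)) → (v ∧ w)) = 3/4 → 3/4 = 1
and checking the remaining 124 assignments likewise gives ≥ 1 in every case.

Yes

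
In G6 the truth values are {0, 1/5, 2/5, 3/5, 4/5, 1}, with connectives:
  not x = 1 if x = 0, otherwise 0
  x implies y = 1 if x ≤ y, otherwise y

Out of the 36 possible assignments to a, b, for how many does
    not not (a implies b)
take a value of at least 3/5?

value 1: 31 assignments (counts)
value 0: 5 assignments
So 31 of the 36 assignments meet the threshold.

31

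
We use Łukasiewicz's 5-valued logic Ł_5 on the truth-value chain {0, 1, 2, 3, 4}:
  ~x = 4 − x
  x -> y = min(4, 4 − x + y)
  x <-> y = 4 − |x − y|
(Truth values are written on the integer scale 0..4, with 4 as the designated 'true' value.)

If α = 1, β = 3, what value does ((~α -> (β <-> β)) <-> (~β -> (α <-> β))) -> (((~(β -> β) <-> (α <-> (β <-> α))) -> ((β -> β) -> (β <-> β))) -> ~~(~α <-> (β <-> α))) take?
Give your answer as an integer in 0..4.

3

~α = ~1 = 3
β <-> β = 3 <-> 3 = 4
~α -> (β <-> β) = 3 -> 4 = 4
~β = ~3 = 1
α <-> β = 1 <-> 3 = 2
~β -> (α <-> β) = 1 -> 2 = 4
(~α -> (β <-> β)) <-> (~β -> (α <-> β)) = 4 <-> 4 = 4
β -> β = 3 -> 3 = 4
~(β -> β) = ~4 = 0
β <-> α = 3 <-> 1 = 2
α <-> (β <-> α) = 1 <-> 2 = 3
~(β -> β) <-> (α <-> (β <-> α)) = 0 <-> 3 = 1
β -> β = 3 -> 3 = 4
β <-> β = 3 <-> 3 = 4
(β -> β) -> (β <-> β) = 4 -> 4 = 4
(~(β -> β) <-> (α <-> (β <-> α))) -> ((β -> β) -> (β <-> β)) = 1 -> 4 = 4
~α = ~1 = 3
β <-> α = 3 <-> 1 = 2
~α <-> (β <-> α) = 3 <-> 2 = 3
~(~α <-> (β <-> α)) = ~3 = 1
~~(~α <-> (β <-> α)) = ~1 = 3
((~(β -> β) <-> (α <-> (β <-> α))) -> ((β -> β) -> (β <-> β))) -> ~~(~α <-> (β <-> α)) = 4 -> 3 = 3
((~α -> (β <-> β)) <-> (~β -> (α <-> β))) -> (((~(β -> β) <-> (α <-> (β <-> α))) -> ((β -> β) -> (β <-> β))) -> ~~(~α <-> (β <-> α))) = 4 -> 3 = 3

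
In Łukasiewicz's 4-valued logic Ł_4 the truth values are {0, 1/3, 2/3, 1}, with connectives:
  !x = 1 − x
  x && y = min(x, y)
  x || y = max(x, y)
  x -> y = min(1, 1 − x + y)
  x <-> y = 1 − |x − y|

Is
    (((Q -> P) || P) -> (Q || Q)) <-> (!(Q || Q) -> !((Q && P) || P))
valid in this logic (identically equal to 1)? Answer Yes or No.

Counterexample: take P = 0, Q = 0.
Q -> P = 0 -> 0 = 1
(Q -> P) || P = 1 || 0 = 1
Q || Q = 0 || 0 = 0
((Q -> P) || P) -> (Q || Q) = 1 -> 0 = 0
Q || Q = 0 || 0 = 0
!(Q || Q) = !0 = 1
Q && P = 0 && 0 = 0
(Q && P) || P = 0 || 0 = 0
!((Q && P) || P) = !0 = 1
!(Q || Q) -> !((Q && P) || P) = 1 -> 1 = 1
(((Q -> P) || P) -> (Q || Q)) <-> (!(Q || Q) -> !((Q && P) || P)) = 0 <-> 1 = 0
This gives 0 ≠ 1.

No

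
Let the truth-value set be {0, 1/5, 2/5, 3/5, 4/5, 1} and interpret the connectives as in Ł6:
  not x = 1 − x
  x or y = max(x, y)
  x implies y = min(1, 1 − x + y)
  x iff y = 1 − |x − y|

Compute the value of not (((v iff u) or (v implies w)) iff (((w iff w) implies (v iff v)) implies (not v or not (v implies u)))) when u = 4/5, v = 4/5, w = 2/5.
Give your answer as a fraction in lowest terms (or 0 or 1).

v iff u = 4/5 iff 4/5 = 1
v implies w = 4/5 implies 2/5 = 3/5
(v iff u) or (v implies w) = 1 or 3/5 = 1
w iff w = 2/5 iff 2/5 = 1
v iff v = 4/5 iff 4/5 = 1
(w iff w) implies (v iff v) = 1 implies 1 = 1
not v = not 4/5 = 1/5
v implies u = 4/5 implies 4/5 = 1
not (v implies u) = not 1 = 0
not v or not (v implies u) = 1/5 or 0 = 1/5
((w iff w) implies (v iff v)) implies (not v or not (v implies u)) = 1 implies 1/5 = 1/5
((v iff u) or (v implies w)) iff (((w iff w) implies (v iff v)) implies (not v or not (v implies u))) = 1 iff 1/5 = 1/5
not (((v iff u) or (v implies w)) iff (((w iff w) implies (v iff v)) implies (not v or not (v implies u)))) = not 1/5 = 4/5

4/5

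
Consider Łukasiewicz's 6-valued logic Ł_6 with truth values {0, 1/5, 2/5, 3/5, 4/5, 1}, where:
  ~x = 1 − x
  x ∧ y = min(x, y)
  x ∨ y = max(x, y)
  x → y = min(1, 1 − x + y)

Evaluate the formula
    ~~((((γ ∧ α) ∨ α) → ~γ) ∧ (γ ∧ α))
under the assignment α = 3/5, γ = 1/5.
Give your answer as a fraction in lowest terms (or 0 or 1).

γ ∧ α = 1/5 ∧ 3/5 = 1/5
(γ ∧ α) ∨ α = 1/5 ∨ 3/5 = 3/5
~γ = ~1/5 = 4/5
((γ ∧ α) ∨ α) → ~γ = 3/5 → 4/5 = 1
γ ∧ α = 1/5 ∧ 3/5 = 1/5
(((γ ∧ α) ∨ α) → ~γ) ∧ (γ ∧ α) = 1 ∧ 1/5 = 1/5
~((((γ ∧ α) ∨ α) → ~γ) ∧ (γ ∧ α)) = ~1/5 = 4/5
~~((((γ ∧ α) ∨ α) → ~γ) ∧ (γ ∧ α)) = ~4/5 = 1/5

1/5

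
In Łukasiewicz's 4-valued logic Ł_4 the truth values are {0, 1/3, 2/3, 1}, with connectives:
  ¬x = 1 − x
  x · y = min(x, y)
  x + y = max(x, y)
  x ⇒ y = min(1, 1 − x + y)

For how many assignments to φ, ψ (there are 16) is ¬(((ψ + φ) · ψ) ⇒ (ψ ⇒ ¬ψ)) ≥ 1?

φ = 0, ψ = 0 ↦ 0  <
φ = 0, ψ = 1/3 ↦ 0  <
φ = 0, ψ = 2/3 ↦ 0  <
φ = 0, ψ = 1 ↦ 1  ≥
φ = 1/3, ψ = 0 ↦ 0  <
φ = 1/3, ψ = 1/3 ↦ 0  <
φ = 1/3, ψ = 2/3 ↦ 0  <
φ = 1/3, ψ = 1 ↦ 1  ≥
φ = 2/3, ψ = 0 ↦ 0  <
φ = 2/3, ψ = 1/3 ↦ 0  <
φ = 2/3, ψ = 2/3 ↦ 0  <
φ = 2/3, ψ = 1 ↦ 1  ≥
φ = 1, ψ = 0 ↦ 0  <
φ = 1, ψ = 1/3 ↦ 0  <
φ = 1, ψ = 2/3 ↦ 0  <
φ = 1, ψ = 1 ↦ 1  ≥
So 4 of the 16 assignments meet the threshold.

4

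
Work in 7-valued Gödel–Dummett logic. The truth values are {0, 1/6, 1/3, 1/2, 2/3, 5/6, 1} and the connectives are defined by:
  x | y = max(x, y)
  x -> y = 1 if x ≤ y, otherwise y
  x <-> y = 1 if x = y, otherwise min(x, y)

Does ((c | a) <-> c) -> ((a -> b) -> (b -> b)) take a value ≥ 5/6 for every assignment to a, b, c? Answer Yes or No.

Yes

At a = 1/6, b = 5/6, c = 0, for instance:
c | a = 0 | 1/6 = 1/6
(c | a) <-> c = 1/6 <-> 0 = 0
a -> b = 1/6 -> 5/6 = 1
b -> b = 5/6 -> 5/6 = 1
(a -> b) -> (b -> b) = 1 -> 1 = 1
((c | a) <-> c) -> ((a -> b) -> (b -> b)) = 0 -> 1 = 1
and checking the remaining 342 assignments likewise gives ≥ 5/6 in every case.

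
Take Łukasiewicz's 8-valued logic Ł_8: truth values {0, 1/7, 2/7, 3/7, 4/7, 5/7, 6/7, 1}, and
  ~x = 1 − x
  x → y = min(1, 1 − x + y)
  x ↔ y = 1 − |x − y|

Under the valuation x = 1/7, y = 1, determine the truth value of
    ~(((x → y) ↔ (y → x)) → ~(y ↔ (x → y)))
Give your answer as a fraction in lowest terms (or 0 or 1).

1/7

x → y = 1/7 → 1 = 1
y → x = 1 → 1/7 = 1/7
(x → y) ↔ (y → x) = 1 ↔ 1/7 = 1/7
x → y = 1/7 → 1 = 1
y ↔ (x → y) = 1 ↔ 1 = 1
~(y ↔ (x → y)) = ~1 = 0
((x → y) ↔ (y → x)) → ~(y ↔ (x → y)) = 1/7 → 0 = 6/7
~(((x → y) ↔ (y → x)) → ~(y ↔ (x → y))) = ~6/7 = 1/7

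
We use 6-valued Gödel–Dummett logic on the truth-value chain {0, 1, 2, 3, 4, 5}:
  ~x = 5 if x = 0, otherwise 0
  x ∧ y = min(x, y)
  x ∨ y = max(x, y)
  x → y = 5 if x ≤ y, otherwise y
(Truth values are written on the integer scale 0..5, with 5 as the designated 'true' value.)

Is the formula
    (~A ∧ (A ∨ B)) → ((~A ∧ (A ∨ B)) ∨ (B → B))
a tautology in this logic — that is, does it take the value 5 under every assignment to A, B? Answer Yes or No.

At A = 2, B = 3, for instance:
~A = ~2 = 0
A ∨ B = 2 ∨ 3 = 3
~A ∧ (A ∨ B) = 0 ∧ 3 = 0
B → B = 3 → 3 = 5
(~A ∧ (A ∨ B)) ∨ (B → B) = 0 ∨ 5 = 5
(~A ∧ (A ∨ B)) → ((~A ∧ (A ∨ B)) ∨ (B → B)) = 0 → 5 = 5
and checking the remaining 35 assignments likewise gives ≥ 5 in every case.

Yes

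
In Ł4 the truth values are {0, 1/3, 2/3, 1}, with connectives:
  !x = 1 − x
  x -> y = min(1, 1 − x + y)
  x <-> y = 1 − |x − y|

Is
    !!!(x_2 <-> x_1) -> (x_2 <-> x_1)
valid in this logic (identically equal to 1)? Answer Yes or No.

Counterexample: take x_1 = 0, x_2 = 2/3.
x_2 <-> x_1 = 2/3 <-> 0 = 1/3
!(x_2 <-> x_1) = !1/3 = 2/3
!!(x_2 <-> x_1) = !2/3 = 1/3
!!!(x_2 <-> x_1) = !1/3 = 2/3
x_2 <-> x_1 = 2/3 <-> 0 = 1/3
!!!(x_2 <-> x_1) -> (x_2 <-> x_1) = 2/3 -> 1/3 = 2/3
This gives 2/3 ≠ 1.

No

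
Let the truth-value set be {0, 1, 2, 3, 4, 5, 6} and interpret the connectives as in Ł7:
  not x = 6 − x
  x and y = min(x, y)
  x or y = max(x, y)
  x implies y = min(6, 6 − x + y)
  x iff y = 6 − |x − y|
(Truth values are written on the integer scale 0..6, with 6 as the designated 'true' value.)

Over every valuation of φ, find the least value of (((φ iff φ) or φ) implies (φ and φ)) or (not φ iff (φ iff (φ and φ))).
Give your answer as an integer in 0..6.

Take φ = 3:
φ iff φ = 3 iff 3 = 6
(φ iff φ) or φ = 6 or 3 = 6
φ and φ = 3 and 3 = 3
((φ iff φ) or φ) implies (φ and φ) = 6 implies 3 = 3
not φ = not 3 = 3
φ and φ = 3 and 3 = 3
φ iff (φ and φ) = 3 iff 3 = 6
not φ iff (φ iff (φ and φ)) = 3 iff 6 = 3
(((φ iff φ) or φ) implies (φ and φ)) or (not φ iff (φ iff (φ and φ))) = 3 or 3 = 3
No assignment yields a value below 3, so this is the minimum.

3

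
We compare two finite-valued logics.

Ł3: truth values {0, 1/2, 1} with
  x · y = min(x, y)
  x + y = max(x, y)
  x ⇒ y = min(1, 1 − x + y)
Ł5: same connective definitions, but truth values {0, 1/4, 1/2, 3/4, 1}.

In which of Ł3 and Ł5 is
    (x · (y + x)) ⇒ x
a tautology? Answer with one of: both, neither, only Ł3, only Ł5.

In Ł3: every assignment gives 1 — tautology.
In Ł5: every assignment gives 1 — tautology.

both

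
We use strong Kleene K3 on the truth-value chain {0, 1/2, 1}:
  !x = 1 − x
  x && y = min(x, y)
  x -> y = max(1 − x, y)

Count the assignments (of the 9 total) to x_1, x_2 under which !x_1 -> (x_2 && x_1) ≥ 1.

3

x_1 = 0, x_2 = 0 ↦ 0  <
x_1 = 0, x_2 = 1/2 ↦ 0  <
x_1 = 0, x_2 = 1 ↦ 0  <
x_1 = 1/2, x_2 = 0 ↦ 1/2  <
x_1 = 1/2, x_2 = 1/2 ↦ 1/2  <
x_1 = 1/2, x_2 = 1 ↦ 1/2  <
x_1 = 1, x_2 = 0 ↦ 1  ≥
x_1 = 1, x_2 = 1/2 ↦ 1  ≥
x_1 = 1, x_2 = 1 ↦ 1  ≥
So 3 of the 9 assignments meet the threshold.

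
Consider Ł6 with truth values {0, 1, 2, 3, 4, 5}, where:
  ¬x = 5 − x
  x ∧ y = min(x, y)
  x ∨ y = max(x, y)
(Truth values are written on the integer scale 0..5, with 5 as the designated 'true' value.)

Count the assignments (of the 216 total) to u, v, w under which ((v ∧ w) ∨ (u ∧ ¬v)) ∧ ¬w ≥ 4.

8

value 5: 1 assignment (counts)
value 4: 7 assignments (counts)
value 3: 19 assignments
value 2: 69 assignments
value 1: 69 assignments
value 0: 51 assignments
So 8 of the 216 assignments meet the threshold.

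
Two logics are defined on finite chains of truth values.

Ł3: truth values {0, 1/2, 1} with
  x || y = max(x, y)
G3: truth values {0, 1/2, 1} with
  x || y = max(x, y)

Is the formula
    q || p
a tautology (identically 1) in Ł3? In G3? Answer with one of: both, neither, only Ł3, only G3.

In Ł3: at p = 0, q = 0 the value is 0 — not a tautology.
In G3: at p = 0, q = 0 the value is 0 — not a tautology.

neither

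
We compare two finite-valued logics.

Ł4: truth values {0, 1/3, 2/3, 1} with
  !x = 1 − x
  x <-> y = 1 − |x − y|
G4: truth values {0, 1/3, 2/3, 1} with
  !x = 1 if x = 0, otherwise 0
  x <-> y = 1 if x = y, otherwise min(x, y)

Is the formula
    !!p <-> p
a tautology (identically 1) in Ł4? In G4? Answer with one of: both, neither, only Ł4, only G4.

In Ł4: every assignment gives 1 — tautology.
In G4: at p = 1/3 the value is 1/3 — not a tautology.

only Ł4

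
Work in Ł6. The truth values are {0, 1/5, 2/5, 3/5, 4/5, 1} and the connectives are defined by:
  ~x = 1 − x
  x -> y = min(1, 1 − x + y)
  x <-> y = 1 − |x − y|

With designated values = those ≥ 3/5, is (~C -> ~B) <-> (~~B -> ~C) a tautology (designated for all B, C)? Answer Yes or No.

Counterexample: take B = 3/5, C = 0.
~C = ~0 = 1
~B = ~3/5 = 2/5
~C -> ~B = 1 -> 2/5 = 2/5
~B = ~3/5 = 2/5
~~B = ~2/5 = 3/5
~C = ~0 = 1
~~B -> ~C = 3/5 -> 1 = 1
(~C -> ~B) <-> (~~B -> ~C) = 2/5 <-> 1 = 2/5
This gives 2/5, which is below 3/5.

No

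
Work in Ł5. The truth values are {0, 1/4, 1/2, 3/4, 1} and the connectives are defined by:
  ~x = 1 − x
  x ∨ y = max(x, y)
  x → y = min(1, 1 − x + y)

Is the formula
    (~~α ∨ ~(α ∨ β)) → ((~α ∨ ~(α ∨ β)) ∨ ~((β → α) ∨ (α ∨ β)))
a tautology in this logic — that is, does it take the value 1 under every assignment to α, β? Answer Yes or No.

Counterexample: take α = 3/4, β = 0.
~α = ~3/4 = 1/4
~~α = ~1/4 = 3/4
α ∨ β = 3/4 ∨ 0 = 3/4
~(α ∨ β) = ~3/4 = 1/4
~~α ∨ ~(α ∨ β) = 3/4 ∨ 1/4 = 3/4
~α = ~3/4 = 1/4
α ∨ β = 3/4 ∨ 0 = 3/4
~(α ∨ β) = ~3/4 = 1/4
~α ∨ ~(α ∨ β) = 1/4 ∨ 1/4 = 1/4
β → α = 0 → 3/4 = 1
α ∨ β = 3/4 ∨ 0 = 3/4
(β → α) ∨ (α ∨ β) = 1 ∨ 3/4 = 1
~((β → α) ∨ (α ∨ β)) = ~1 = 0
(~α ∨ ~(α ∨ β)) ∨ ~((β → α) ∨ (α ∨ β)) = 1/4 ∨ 0 = 1/4
(~~α ∨ ~(α ∨ β)) → ((~α ∨ ~(α ∨ β)) ∨ ~((β → α) ∨ (α ∨ β))) = 3/4 → 1/4 = 1/2
This gives 1/2 ≠ 1.

No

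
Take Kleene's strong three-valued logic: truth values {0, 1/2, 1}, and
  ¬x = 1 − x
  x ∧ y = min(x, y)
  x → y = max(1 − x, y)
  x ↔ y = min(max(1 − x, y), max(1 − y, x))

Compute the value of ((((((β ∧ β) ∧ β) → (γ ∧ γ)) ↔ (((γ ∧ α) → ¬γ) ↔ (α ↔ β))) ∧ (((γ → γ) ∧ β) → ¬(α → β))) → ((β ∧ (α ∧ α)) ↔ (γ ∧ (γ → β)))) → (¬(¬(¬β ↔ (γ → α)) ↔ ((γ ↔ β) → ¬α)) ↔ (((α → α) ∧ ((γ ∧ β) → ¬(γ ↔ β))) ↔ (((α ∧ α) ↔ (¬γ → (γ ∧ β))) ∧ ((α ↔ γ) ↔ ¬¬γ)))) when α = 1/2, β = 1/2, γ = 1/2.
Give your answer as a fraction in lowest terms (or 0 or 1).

1/2

β ∧ β = 1/2 ∧ 1/2 = 1/2
(β ∧ β) ∧ β = 1/2 ∧ 1/2 = 1/2
γ ∧ γ = 1/2 ∧ 1/2 = 1/2
((β ∧ β) ∧ β) → (γ ∧ γ) = 1/2 → 1/2 = 1/2
γ ∧ α = 1/2 ∧ 1/2 = 1/2
¬γ = ¬1/2 = 1/2
(γ ∧ α) → ¬γ = 1/2 → 1/2 = 1/2
α ↔ β = 1/2 ↔ 1/2 = 1/2
((γ ∧ α) → ¬γ) ↔ (α ↔ β) = 1/2 ↔ 1/2 = 1/2
(((β ∧ β) ∧ β) → (γ ∧ γ)) ↔ (((γ ∧ α) → ¬γ) ↔ (α ↔ β)) = 1/2 ↔ 1/2 = 1/2
γ → γ = 1/2 → 1/2 = 1/2
(γ → γ) ∧ β = 1/2 ∧ 1/2 = 1/2
α → β = 1/2 → 1/2 = 1/2
¬(α → β) = ¬1/2 = 1/2
((γ → γ) ∧ β) → ¬(α → β) = 1/2 → 1/2 = 1/2
((((β ∧ β) ∧ β) → (γ ∧ γ)) ↔ (((γ ∧ α) → ¬γ) ↔ (α ↔ β))) ∧ (((γ → γ) ∧ β) → ¬(α → β)) = 1/2 ∧ 1/2 = 1/2
α ∧ α = 1/2 ∧ 1/2 = 1/2
β ∧ (α ∧ α) = 1/2 ∧ 1/2 = 1/2
γ → β = 1/2 → 1/2 = 1/2
γ ∧ (γ → β) = 1/2 ∧ 1/2 = 1/2
(β ∧ (α ∧ α)) ↔ (γ ∧ (γ → β)) = 1/2 ↔ 1/2 = 1/2
(((((β ∧ β) ∧ β) → (γ ∧ γ)) ↔ (((γ ∧ α) → ¬γ) ↔ (α ↔ β))) ∧ (((γ → γ) ∧ β) → ¬(α → β))) → ((β ∧ (α ∧ α)) ↔ (γ ∧ (γ → β))) = 1/2 → 1/2 = 1/2
¬β = ¬1/2 = 1/2
γ → α = 1/2 → 1/2 = 1/2
¬β ↔ (γ → α) = 1/2 ↔ 1/2 = 1/2
¬(¬β ↔ (γ → α)) = ¬1/2 = 1/2
γ ↔ β = 1/2 ↔ 1/2 = 1/2
¬α = ¬1/2 = 1/2
(γ ↔ β) → ¬α = 1/2 → 1/2 = 1/2
¬(¬β ↔ (γ → α)) ↔ ((γ ↔ β) → ¬α) = 1/2 ↔ 1/2 = 1/2
¬(¬(¬β ↔ (γ → α)) ↔ ((γ ↔ β) → ¬α)) = ¬1/2 = 1/2
α → α = 1/2 → 1/2 = 1/2
γ ∧ β = 1/2 ∧ 1/2 = 1/2
γ ↔ β = 1/2 ↔ 1/2 = 1/2
¬(γ ↔ β) = ¬1/2 = 1/2
(γ ∧ β) → ¬(γ ↔ β) = 1/2 → 1/2 = 1/2
(α → α) ∧ ((γ ∧ β) → ¬(γ ↔ β)) = 1/2 ∧ 1/2 = 1/2
α ∧ α = 1/2 ∧ 1/2 = 1/2
¬γ = ¬1/2 = 1/2
γ ∧ β = 1/2 ∧ 1/2 = 1/2
¬γ → (γ ∧ β) = 1/2 → 1/2 = 1/2
(α ∧ α) ↔ (¬γ → (γ ∧ β)) = 1/2 ↔ 1/2 = 1/2
α ↔ γ = 1/2 ↔ 1/2 = 1/2
¬γ = ¬1/2 = 1/2
¬¬γ = ¬1/2 = 1/2
(α ↔ γ) ↔ ¬¬γ = 1/2 ↔ 1/2 = 1/2
((α ∧ α) ↔ (¬γ → (γ ∧ β))) ∧ ((α ↔ γ) ↔ ¬¬γ) = 1/2 ∧ 1/2 = 1/2
((α → α) ∧ ((γ ∧ β) → ¬(γ ↔ β))) ↔ (((α ∧ α) ↔ (¬γ → (γ ∧ β))) ∧ ((α ↔ γ) ↔ ¬¬γ)) = 1/2 ↔ 1/2 = 1/2
¬(¬(¬β ↔ (γ → α)) ↔ ((γ ↔ β) → ¬α)) ↔ (((α → α) ∧ ((γ ∧ β) → ¬(γ ↔ β))) ↔ (((α ∧ α) ↔ (¬γ → (γ ∧ β))) ∧ ((α ↔ γ) ↔ ¬¬γ))) = 1/2 ↔ 1/2 = 1/2
((((((β ∧ β) ∧ β) → (γ ∧ γ)) ↔ (((γ ∧ α) → ¬γ) ↔ (α ↔ β))) ∧ (((γ → γ) ∧ β) → ¬(α → β))) → ((β ∧ (α ∧ α)) ↔ (γ ∧ (γ → β)))) → (¬(¬(¬β ↔ (γ → α)) ↔ ((γ ↔ β) → ¬α)) ↔ (((α → α) ∧ ((γ ∧ β) → ¬(γ ↔ β))) ↔ (((α ∧ α) ↔ (¬γ → (γ ∧ β))) ∧ ((α ↔ γ) ↔ ¬¬γ)))) = 1/2 → 1/2 = 1/2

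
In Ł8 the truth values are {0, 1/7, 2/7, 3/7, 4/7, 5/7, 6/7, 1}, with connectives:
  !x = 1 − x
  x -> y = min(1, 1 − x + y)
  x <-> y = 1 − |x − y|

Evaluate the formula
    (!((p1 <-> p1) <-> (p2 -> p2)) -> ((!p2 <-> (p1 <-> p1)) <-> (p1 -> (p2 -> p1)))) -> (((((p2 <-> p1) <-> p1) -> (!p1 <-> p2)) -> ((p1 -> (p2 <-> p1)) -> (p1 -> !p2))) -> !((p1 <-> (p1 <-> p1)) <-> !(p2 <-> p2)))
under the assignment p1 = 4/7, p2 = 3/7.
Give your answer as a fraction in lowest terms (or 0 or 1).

4/7

p1 <-> p1 = 4/7 <-> 4/7 = 1
p2 -> p2 = 3/7 -> 3/7 = 1
(p1 <-> p1) <-> (p2 -> p2) = 1 <-> 1 = 1
!((p1 <-> p1) <-> (p2 -> p2)) = !1 = 0
!p2 = !3/7 = 4/7
p1 <-> p1 = 4/7 <-> 4/7 = 1
!p2 <-> (p1 <-> p1) = 4/7 <-> 1 = 4/7
p2 -> p1 = 3/7 -> 4/7 = 1
p1 -> (p2 -> p1) = 4/7 -> 1 = 1
(!p2 <-> (p1 <-> p1)) <-> (p1 -> (p2 -> p1)) = 4/7 <-> 1 = 4/7
!((p1 <-> p1) <-> (p2 -> p2)) -> ((!p2 <-> (p1 <-> p1)) <-> (p1 -> (p2 -> p1))) = 0 -> 4/7 = 1
p2 <-> p1 = 3/7 <-> 4/7 = 6/7
(p2 <-> p1) <-> p1 = 6/7 <-> 4/7 = 5/7
!p1 = !4/7 = 3/7
!p1 <-> p2 = 3/7 <-> 3/7 = 1
((p2 <-> p1) <-> p1) -> (!p1 <-> p2) = 5/7 -> 1 = 1
p2 <-> p1 = 3/7 <-> 4/7 = 6/7
p1 -> (p2 <-> p1) = 4/7 -> 6/7 = 1
!p2 = !3/7 = 4/7
p1 -> !p2 = 4/7 -> 4/7 = 1
(p1 -> (p2 <-> p1)) -> (p1 -> !p2) = 1 -> 1 = 1
(((p2 <-> p1) <-> p1) -> (!p1 <-> p2)) -> ((p1 -> (p2 <-> p1)) -> (p1 -> !p2)) = 1 -> 1 = 1
p1 <-> p1 = 4/7 <-> 4/7 = 1
p1 <-> (p1 <-> p1) = 4/7 <-> 1 = 4/7
p2 <-> p2 = 3/7 <-> 3/7 = 1
!(p2 <-> p2) = !1 = 0
(p1 <-> (p1 <-> p1)) <-> !(p2 <-> p2) = 4/7 <-> 0 = 3/7
!((p1 <-> (p1 <-> p1)) <-> !(p2 <-> p2)) = !3/7 = 4/7
((((p2 <-> p1) <-> p1) -> (!p1 <-> p2)) -> ((p1 -> (p2 <-> p1)) -> (p1 -> !p2))) -> !((p1 <-> (p1 <-> p1)) <-> !(p2 <-> p2)) = 1 -> 4/7 = 4/7
(!((p1 <-> p1) <-> (p2 -> p2)) -> ((!p2 <-> (p1 <-> p1)) <-> (p1 -> (p2 -> p1)))) -> (((((p2 <-> p1) <-> p1) -> (!p1 <-> p2)) -> ((p1 -> (p2 <-> p1)) -> (p1 -> !p2))) -> !((p1 <-> (p1 <-> p1)) <-> !(p2 <-> p2))) = 1 -> 4/7 = 4/7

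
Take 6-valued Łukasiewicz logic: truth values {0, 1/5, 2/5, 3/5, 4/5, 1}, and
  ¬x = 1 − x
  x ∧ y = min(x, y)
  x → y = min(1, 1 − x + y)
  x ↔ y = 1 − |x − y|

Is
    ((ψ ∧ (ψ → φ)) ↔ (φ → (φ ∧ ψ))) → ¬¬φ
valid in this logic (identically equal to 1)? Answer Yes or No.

Counterexample: take φ = 0, ψ = 1/5.
ψ → φ = 1/5 → 0 = 4/5
ψ ∧ (ψ → φ) = 1/5 ∧ 4/5 = 1/5
φ ∧ ψ = 0 ∧ 1/5 = 0
φ → (φ ∧ ψ) = 0 → 0 = 1
(ψ ∧ (ψ → φ)) ↔ (φ → (φ ∧ ψ)) = 1/5 ↔ 1 = 1/5
¬φ = ¬0 = 1
¬¬φ = ¬1 = 0
((ψ ∧ (ψ → φ)) ↔ (φ → (φ ∧ ψ))) → ¬¬φ = 1/5 → 0 = 4/5
This gives 4/5 ≠ 1.

No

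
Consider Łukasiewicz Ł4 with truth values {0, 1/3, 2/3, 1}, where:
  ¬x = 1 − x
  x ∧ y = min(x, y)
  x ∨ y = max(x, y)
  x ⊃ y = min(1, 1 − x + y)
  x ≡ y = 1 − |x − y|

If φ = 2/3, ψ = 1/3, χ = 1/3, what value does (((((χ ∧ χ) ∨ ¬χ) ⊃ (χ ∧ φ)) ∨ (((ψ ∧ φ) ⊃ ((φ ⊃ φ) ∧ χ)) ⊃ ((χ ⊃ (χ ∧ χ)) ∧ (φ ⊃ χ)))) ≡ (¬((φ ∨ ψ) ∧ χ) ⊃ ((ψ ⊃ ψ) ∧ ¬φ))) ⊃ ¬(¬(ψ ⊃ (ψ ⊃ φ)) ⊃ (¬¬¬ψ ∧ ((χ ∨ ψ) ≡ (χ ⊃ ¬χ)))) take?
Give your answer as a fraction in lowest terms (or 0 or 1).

0

χ ∧ χ = 1/3 ∧ 1/3 = 1/3
¬χ = ¬1/3 = 2/3
(χ ∧ χ) ∨ ¬χ = 1/3 ∨ 2/3 = 2/3
χ ∧ φ = 1/3 ∧ 2/3 = 1/3
((χ ∧ χ) ∨ ¬χ) ⊃ (χ ∧ φ) = 2/3 ⊃ 1/3 = 2/3
ψ ∧ φ = 1/3 ∧ 2/3 = 1/3
φ ⊃ φ = 2/3 ⊃ 2/3 = 1
(φ ⊃ φ) ∧ χ = 1 ∧ 1/3 = 1/3
(ψ ∧ φ) ⊃ ((φ ⊃ φ) ∧ χ) = 1/3 ⊃ 1/3 = 1
χ ∧ χ = 1/3 ∧ 1/3 = 1/3
χ ⊃ (χ ∧ χ) = 1/3 ⊃ 1/3 = 1
φ ⊃ χ = 2/3 ⊃ 1/3 = 2/3
(χ ⊃ (χ ∧ χ)) ∧ (φ ⊃ χ) = 1 ∧ 2/3 = 2/3
((ψ ∧ φ) ⊃ ((φ ⊃ φ) ∧ χ)) ⊃ ((χ ⊃ (χ ∧ χ)) ∧ (φ ⊃ χ)) = 1 ⊃ 2/3 = 2/3
(((χ ∧ χ) ∨ ¬χ) ⊃ (χ ∧ φ)) ∨ (((ψ ∧ φ) ⊃ ((φ ⊃ φ) ∧ χ)) ⊃ ((χ ⊃ (χ ∧ χ)) ∧ (φ ⊃ χ))) = 2/3 ∨ 2/3 = 2/3
φ ∨ ψ = 2/3 ∨ 1/3 = 2/3
(φ ∨ ψ) ∧ χ = 2/3 ∧ 1/3 = 1/3
¬((φ ∨ ψ) ∧ χ) = ¬1/3 = 2/3
ψ ⊃ ψ = 1/3 ⊃ 1/3 = 1
¬φ = ¬2/3 = 1/3
(ψ ⊃ ψ) ∧ ¬φ = 1 ∧ 1/3 = 1/3
¬((φ ∨ ψ) ∧ χ) ⊃ ((ψ ⊃ ψ) ∧ ¬φ) = 2/3 ⊃ 1/3 = 2/3
((((χ ∧ χ) ∨ ¬χ) ⊃ (χ ∧ φ)) ∨ (((ψ ∧ φ) ⊃ ((φ ⊃ φ) ∧ χ)) ⊃ ((χ ⊃ (χ ∧ χ)) ∧ (φ ⊃ χ)))) ≡ (¬((φ ∨ ψ) ∧ χ) ⊃ ((ψ ⊃ ψ) ∧ ¬φ)) = 2/3 ≡ 2/3 = 1
ψ ⊃ φ = 1/3 ⊃ 2/3 = 1
ψ ⊃ (ψ ⊃ φ) = 1/3 ⊃ 1 = 1
¬(ψ ⊃ (ψ ⊃ φ)) = ¬1 = 0
¬ψ = ¬1/3 = 2/3
¬¬ψ = ¬2/3 = 1/3
¬¬¬ψ = ¬1/3 = 2/3
χ ∨ ψ = 1/3 ∨ 1/3 = 1/3
¬χ = ¬1/3 = 2/3
χ ⊃ ¬χ = 1/3 ⊃ 2/3 = 1
(χ ∨ ψ) ≡ (χ ⊃ ¬χ) = 1/3 ≡ 1 = 1/3
¬¬¬ψ ∧ ((χ ∨ ψ) ≡ (χ ⊃ ¬χ)) = 2/3 ∧ 1/3 = 1/3
¬(ψ ⊃ (ψ ⊃ φ)) ⊃ (¬¬¬ψ ∧ ((χ ∨ ψ) ≡ (χ ⊃ ¬χ))) = 0 ⊃ 1/3 = 1
¬(¬(ψ ⊃ (ψ ⊃ φ)) ⊃ (¬¬¬ψ ∧ ((χ ∨ ψ) ≡ (χ ⊃ ¬χ)))) = ¬1 = 0
(((((χ ∧ χ) ∨ ¬χ) ⊃ (χ ∧ φ)) ∨ (((ψ ∧ φ) ⊃ ((φ ⊃ φ) ∧ χ)) ⊃ ((χ ⊃ (χ ∧ χ)) ∧ (φ ⊃ χ)))) ≡ (¬((φ ∨ ψ) ∧ χ) ⊃ ((ψ ⊃ ψ) ∧ ¬φ))) ⊃ ¬(¬(ψ ⊃ (ψ ⊃ φ)) ⊃ (¬¬¬ψ ∧ ((χ ∨ ψ) ≡ (χ ⊃ ¬χ)))) = 1 ⊃ 0 = 0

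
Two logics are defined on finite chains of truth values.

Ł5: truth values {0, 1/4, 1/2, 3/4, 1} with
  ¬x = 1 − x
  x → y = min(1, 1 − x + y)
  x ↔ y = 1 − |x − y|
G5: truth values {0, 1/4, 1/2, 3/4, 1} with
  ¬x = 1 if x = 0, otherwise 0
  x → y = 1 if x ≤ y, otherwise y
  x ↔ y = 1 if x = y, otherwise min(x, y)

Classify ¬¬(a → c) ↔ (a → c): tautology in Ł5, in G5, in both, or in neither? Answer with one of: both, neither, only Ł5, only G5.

In Ł5: every assignment gives 1 — tautology.
In G5: at a = 1/2, c = 1/4 the value is 1/4 — not a tautology.

only Ł5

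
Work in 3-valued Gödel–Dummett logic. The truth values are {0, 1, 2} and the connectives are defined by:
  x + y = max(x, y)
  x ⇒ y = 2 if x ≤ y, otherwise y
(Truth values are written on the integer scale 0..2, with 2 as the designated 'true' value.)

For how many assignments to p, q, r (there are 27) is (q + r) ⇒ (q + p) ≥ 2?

value 2: 22 assignments (counts)
value 1: 3 assignments
value 0: 2 assignments
So 22 of the 27 assignments meet the threshold.

22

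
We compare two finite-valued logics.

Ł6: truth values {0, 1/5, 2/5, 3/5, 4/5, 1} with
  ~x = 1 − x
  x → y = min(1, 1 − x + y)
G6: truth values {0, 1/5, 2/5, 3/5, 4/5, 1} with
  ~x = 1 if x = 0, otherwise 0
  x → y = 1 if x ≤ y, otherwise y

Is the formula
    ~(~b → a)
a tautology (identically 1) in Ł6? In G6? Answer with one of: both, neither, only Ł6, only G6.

In Ł6: at a = 0, b = 1/5 the value is 4/5 — not a tautology.
In G6: at a = 0, b = 1/5 the value is 0 — not a tautology.

neither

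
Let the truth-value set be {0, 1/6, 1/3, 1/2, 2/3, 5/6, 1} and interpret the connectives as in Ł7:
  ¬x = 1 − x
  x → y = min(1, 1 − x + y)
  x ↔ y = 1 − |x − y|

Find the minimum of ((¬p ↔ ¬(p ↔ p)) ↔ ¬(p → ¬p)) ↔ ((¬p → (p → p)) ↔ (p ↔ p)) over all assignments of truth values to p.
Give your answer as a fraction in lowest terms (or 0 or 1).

Take p = 1/2:
¬p = ¬1/2 = 1/2
p ↔ p = 1/2 ↔ 1/2 = 1
¬(p ↔ p) = ¬1 = 0
¬p ↔ ¬(p ↔ p) = 1/2 ↔ 0 = 1/2
¬p = ¬1/2 = 1/2
p → ¬p = 1/2 → 1/2 = 1
¬(p → ¬p) = ¬1 = 0
(¬p ↔ ¬(p ↔ p)) ↔ ¬(p → ¬p) = 1/2 ↔ 0 = 1/2
¬p = ¬1/2 = 1/2
p → p = 1/2 → 1/2 = 1
¬p → (p → p) = 1/2 → 1 = 1
p ↔ p = 1/2 ↔ 1/2 = 1
(¬p → (p → p)) ↔ (p ↔ p) = 1 ↔ 1 = 1
((¬p ↔ ¬(p ↔ p)) ↔ ¬(p → ¬p)) ↔ ((¬p → (p → p)) ↔ (p ↔ p)) = 1/2 ↔ 1 = 1/2
No assignment yields a value below 1/2, so this is the minimum.

1/2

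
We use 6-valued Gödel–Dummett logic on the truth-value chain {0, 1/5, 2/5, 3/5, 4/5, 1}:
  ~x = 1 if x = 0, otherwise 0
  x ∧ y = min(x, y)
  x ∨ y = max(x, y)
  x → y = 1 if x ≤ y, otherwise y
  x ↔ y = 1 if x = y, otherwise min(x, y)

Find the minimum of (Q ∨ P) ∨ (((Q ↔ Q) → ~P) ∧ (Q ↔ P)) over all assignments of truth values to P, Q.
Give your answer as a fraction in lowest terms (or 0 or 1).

1/5

Take P = 0, Q = 1/5:
Q ∨ P = 1/5 ∨ 0 = 1/5
Q ↔ Q = 1/5 ↔ 1/5 = 1
~P = ~0 = 1
(Q ↔ Q) → ~P = 1 → 1 = 1
Q ↔ P = 1/5 ↔ 0 = 0
((Q ↔ Q) → ~P) ∧ (Q ↔ P) = 1 ∧ 0 = 0
(Q ∨ P) ∨ (((Q ↔ Q) → ~P) ∧ (Q ↔ P)) = 1/5 ∨ 0 = 1/5
No assignment yields a value below 1/5, so this is the minimum.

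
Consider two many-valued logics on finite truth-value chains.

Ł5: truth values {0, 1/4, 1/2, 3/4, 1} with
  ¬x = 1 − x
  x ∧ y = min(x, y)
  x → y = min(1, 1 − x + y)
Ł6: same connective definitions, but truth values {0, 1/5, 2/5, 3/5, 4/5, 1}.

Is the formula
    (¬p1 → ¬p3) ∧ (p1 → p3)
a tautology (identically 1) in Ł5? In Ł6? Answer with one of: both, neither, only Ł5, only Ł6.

neither

In Ł5: at p1 = 0, p3 = 1/4 the value is 3/4 — not a tautology.
In Ł6: at p1 = 0, p3 = 1/5 the value is 4/5 — not a tautology.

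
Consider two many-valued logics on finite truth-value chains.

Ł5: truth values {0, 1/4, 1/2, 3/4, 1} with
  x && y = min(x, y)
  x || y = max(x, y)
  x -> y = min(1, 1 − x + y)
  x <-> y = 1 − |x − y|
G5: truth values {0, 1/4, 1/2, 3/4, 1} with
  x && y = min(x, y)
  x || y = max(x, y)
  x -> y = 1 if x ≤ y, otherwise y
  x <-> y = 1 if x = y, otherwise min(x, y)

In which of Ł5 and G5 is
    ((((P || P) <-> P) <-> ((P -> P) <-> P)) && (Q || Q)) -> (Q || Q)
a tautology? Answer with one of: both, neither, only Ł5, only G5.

In Ł5: every assignment gives 1 — tautology.
In G5: every assignment gives 1 — tautology.

both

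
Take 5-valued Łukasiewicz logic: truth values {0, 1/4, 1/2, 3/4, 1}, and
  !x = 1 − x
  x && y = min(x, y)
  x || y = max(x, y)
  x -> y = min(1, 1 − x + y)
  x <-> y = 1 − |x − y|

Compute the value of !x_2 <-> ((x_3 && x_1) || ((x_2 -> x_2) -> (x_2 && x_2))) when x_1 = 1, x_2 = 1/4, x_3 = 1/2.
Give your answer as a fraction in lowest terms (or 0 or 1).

!x_2 = !1/4 = 3/4
x_3 && x_1 = 1/2 && 1 = 1/2
x_2 -> x_2 = 1/4 -> 1/4 = 1
x_2 && x_2 = 1/4 && 1/4 = 1/4
(x_2 -> x_2) -> (x_2 && x_2) = 1 -> 1/4 = 1/4
(x_3 && x_1) || ((x_2 -> x_2) -> (x_2 && x_2)) = 1/2 || 1/4 = 1/2
!x_2 <-> ((x_3 && x_1) || ((x_2 -> x_2) -> (x_2 && x_2))) = 3/4 <-> 1/2 = 3/4

3/4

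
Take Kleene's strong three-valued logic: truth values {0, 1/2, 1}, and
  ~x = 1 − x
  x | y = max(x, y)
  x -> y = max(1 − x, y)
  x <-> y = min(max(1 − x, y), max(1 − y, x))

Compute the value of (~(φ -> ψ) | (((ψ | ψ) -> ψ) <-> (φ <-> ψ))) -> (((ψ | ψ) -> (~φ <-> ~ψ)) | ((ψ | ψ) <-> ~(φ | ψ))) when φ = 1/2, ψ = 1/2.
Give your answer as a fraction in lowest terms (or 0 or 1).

1/2

φ -> ψ = 1/2 -> 1/2 = 1/2
~(φ -> ψ) = ~1/2 = 1/2
ψ | ψ = 1/2 | 1/2 = 1/2
(ψ | ψ) -> ψ = 1/2 -> 1/2 = 1/2
φ <-> ψ = 1/2 <-> 1/2 = 1/2
((ψ | ψ) -> ψ) <-> (φ <-> ψ) = 1/2 <-> 1/2 = 1/2
~(φ -> ψ) | (((ψ | ψ) -> ψ) <-> (φ <-> ψ)) = 1/2 | 1/2 = 1/2
ψ | ψ = 1/2 | 1/2 = 1/2
~φ = ~1/2 = 1/2
~ψ = ~1/2 = 1/2
~φ <-> ~ψ = 1/2 <-> 1/2 = 1/2
(ψ | ψ) -> (~φ <-> ~ψ) = 1/2 -> 1/2 = 1/2
ψ | ψ = 1/2 | 1/2 = 1/2
φ | ψ = 1/2 | 1/2 = 1/2
~(φ | ψ) = ~1/2 = 1/2
(ψ | ψ) <-> ~(φ | ψ) = 1/2 <-> 1/2 = 1/2
((ψ | ψ) -> (~φ <-> ~ψ)) | ((ψ | ψ) <-> ~(φ | ψ)) = 1/2 | 1/2 = 1/2
(~(φ -> ψ) | (((ψ | ψ) -> ψ) <-> (φ <-> ψ))) -> (((ψ | ψ) -> (~φ <-> ~ψ)) | ((ψ | ψ) <-> ~(φ | ψ))) = 1/2 -> 1/2 = 1/2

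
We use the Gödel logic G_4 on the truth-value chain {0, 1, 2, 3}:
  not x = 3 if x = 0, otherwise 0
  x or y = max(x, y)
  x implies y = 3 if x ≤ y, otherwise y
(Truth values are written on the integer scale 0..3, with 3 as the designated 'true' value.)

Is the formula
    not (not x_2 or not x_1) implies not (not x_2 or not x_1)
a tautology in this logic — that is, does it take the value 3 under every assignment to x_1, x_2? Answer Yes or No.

Yes

x_1 = 0, x_2 = 0 ↦ 3
x_1 = 0, x_2 = 1 ↦ 3
x_1 = 0, x_2 = 2 ↦ 3
x_1 = 0, x_2 = 3 ↦ 3
x_1 = 1, x_2 = 0 ↦ 3
x_1 = 1, x_2 = 1 ↦ 3
x_1 = 1, x_2 = 2 ↦ 3
x_1 = 1, x_2 = 3 ↦ 3
x_1 = 2, x_2 = 0 ↦ 3
x_1 = 2, x_2 = 1 ↦ 3
x_1 = 2, x_2 = 2 ↦ 3
x_1 = 2, x_2 = 3 ↦ 3
x_1 = 3, x_2 = 0 ↦ 3
x_1 = 3, x_2 = 1 ↦ 3
x_1 = 3, x_2 = 2 ↦ 3
x_1 = 3, x_2 = 3 ↦ 3
Every assignment gives a value ≥ 3.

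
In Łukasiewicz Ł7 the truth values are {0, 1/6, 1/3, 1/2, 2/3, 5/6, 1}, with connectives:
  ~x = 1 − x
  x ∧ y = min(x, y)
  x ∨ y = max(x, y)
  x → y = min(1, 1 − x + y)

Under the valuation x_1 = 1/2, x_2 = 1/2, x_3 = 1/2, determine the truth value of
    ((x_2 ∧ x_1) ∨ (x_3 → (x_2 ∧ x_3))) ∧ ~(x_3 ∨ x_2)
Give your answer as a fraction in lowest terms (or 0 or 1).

1/2

x_2 ∧ x_1 = 1/2 ∧ 1/2 = 1/2
x_2 ∧ x_3 = 1/2 ∧ 1/2 = 1/2
x_3 → (x_2 ∧ x_3) = 1/2 → 1/2 = 1
(x_2 ∧ x_1) ∨ (x_3 → (x_2 ∧ x_3)) = 1/2 ∨ 1 = 1
x_3 ∨ x_2 = 1/2 ∨ 1/2 = 1/2
~(x_3 ∨ x_2) = ~1/2 = 1/2
((x_2 ∧ x_1) ∨ (x_3 → (x_2 ∧ x_3))) ∧ ~(x_3 ∨ x_2) = 1 ∧ 1/2 = 1/2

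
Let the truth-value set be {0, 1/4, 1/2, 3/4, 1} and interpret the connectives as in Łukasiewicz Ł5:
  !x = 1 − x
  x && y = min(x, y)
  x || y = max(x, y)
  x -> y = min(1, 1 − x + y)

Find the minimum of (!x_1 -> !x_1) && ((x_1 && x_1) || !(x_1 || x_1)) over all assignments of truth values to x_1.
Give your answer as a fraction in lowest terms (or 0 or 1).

1/2

Take x_1 = 1/2:
!x_1 = !1/2 = 1/2
!x_1 = !1/2 = 1/2
!x_1 -> !x_1 = 1/2 -> 1/2 = 1
x_1 && x_1 = 1/2 && 1/2 = 1/2
x_1 || x_1 = 1/2 || 1/2 = 1/2
!(x_1 || x_1) = !1/2 = 1/2
(x_1 && x_1) || !(x_1 || x_1) = 1/2 || 1/2 = 1/2
(!x_1 -> !x_1) && ((x_1 && x_1) || !(x_1 || x_1)) = 1 && 1/2 = 1/2
No assignment yields a value below 1/2, so this is the minimum.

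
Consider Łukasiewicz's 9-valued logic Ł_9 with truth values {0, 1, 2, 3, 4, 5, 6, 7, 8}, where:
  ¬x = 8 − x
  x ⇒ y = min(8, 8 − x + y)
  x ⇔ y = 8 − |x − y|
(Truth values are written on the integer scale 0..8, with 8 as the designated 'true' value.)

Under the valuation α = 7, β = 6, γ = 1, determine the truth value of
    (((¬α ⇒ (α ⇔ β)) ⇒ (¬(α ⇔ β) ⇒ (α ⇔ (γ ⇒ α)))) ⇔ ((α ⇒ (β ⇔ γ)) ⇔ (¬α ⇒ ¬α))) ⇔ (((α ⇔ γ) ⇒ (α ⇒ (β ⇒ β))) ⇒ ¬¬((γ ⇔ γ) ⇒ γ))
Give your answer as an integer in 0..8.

5

¬α = ¬7 = 1
α ⇔ β = 7 ⇔ 6 = 7
¬α ⇒ (α ⇔ β) = 1 ⇒ 7 = 8
α ⇔ β = 7 ⇔ 6 = 7
¬(α ⇔ β) = ¬7 = 1
γ ⇒ α = 1 ⇒ 7 = 8
α ⇔ (γ ⇒ α) = 7 ⇔ 8 = 7
¬(α ⇔ β) ⇒ (α ⇔ (γ ⇒ α)) = 1 ⇒ 7 = 8
(¬α ⇒ (α ⇔ β)) ⇒ (¬(α ⇔ β) ⇒ (α ⇔ (γ ⇒ α))) = 8 ⇒ 8 = 8
β ⇔ γ = 6 ⇔ 1 = 3
α ⇒ (β ⇔ γ) = 7 ⇒ 3 = 4
¬α = ¬7 = 1
¬α = ¬7 = 1
¬α ⇒ ¬α = 1 ⇒ 1 = 8
(α ⇒ (β ⇔ γ)) ⇔ (¬α ⇒ ¬α) = 4 ⇔ 8 = 4
((¬α ⇒ (α ⇔ β)) ⇒ (¬(α ⇔ β) ⇒ (α ⇔ (γ ⇒ α)))) ⇔ ((α ⇒ (β ⇔ γ)) ⇔ (¬α ⇒ ¬α)) = 8 ⇔ 4 = 4
α ⇔ γ = 7 ⇔ 1 = 2
β ⇒ β = 6 ⇒ 6 = 8
α ⇒ (β ⇒ β) = 7 ⇒ 8 = 8
(α ⇔ γ) ⇒ (α ⇒ (β ⇒ β)) = 2 ⇒ 8 = 8
γ ⇔ γ = 1 ⇔ 1 = 8
(γ ⇔ γ) ⇒ γ = 8 ⇒ 1 = 1
¬((γ ⇔ γ) ⇒ γ) = ¬1 = 7
¬¬((γ ⇔ γ) ⇒ γ) = ¬7 = 1
((α ⇔ γ) ⇒ (α ⇒ (β ⇒ β))) ⇒ ¬¬((γ ⇔ γ) ⇒ γ) = 8 ⇒ 1 = 1
(((¬α ⇒ (α ⇔ β)) ⇒ (¬(α ⇔ β) ⇒ (α ⇔ (γ ⇒ α)))) ⇔ ((α ⇒ (β ⇔ γ)) ⇔ (¬α ⇒ ¬α))) ⇔ (((α ⇔ γ) ⇒ (α ⇒ (β ⇒ β))) ⇒ ¬¬((γ ⇔ γ) ⇒ γ)) = 4 ⇔ 1 = 5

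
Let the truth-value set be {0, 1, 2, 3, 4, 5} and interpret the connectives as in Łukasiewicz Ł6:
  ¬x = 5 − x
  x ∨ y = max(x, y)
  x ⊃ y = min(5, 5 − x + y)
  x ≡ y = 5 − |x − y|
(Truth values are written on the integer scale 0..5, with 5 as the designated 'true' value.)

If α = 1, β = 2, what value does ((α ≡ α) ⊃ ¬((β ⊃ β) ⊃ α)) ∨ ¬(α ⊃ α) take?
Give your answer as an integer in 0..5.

α ≡ α = 1 ≡ 1 = 5
β ⊃ β = 2 ⊃ 2 = 5
(β ⊃ β) ⊃ α = 5 ⊃ 1 = 1
¬((β ⊃ β) ⊃ α) = ¬1 = 4
(α ≡ α) ⊃ ¬((β ⊃ β) ⊃ α) = 5 ⊃ 4 = 4
α ⊃ α = 1 ⊃ 1 = 5
¬(α ⊃ α) = ¬5 = 0
((α ≡ α) ⊃ ¬((β ⊃ β) ⊃ α)) ∨ ¬(α ⊃ α) = 4 ∨ 0 = 4

4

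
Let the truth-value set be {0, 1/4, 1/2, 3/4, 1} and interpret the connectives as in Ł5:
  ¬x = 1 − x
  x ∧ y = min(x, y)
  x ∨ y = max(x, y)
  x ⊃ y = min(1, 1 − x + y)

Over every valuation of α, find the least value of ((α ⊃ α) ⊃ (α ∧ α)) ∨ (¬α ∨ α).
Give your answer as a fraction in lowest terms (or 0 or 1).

1/2

Take α = 1/2:
α ⊃ α = 1/2 ⊃ 1/2 = 1
α ∧ α = 1/2 ∧ 1/2 = 1/2
(α ⊃ α) ⊃ (α ∧ α) = 1 ⊃ 1/2 = 1/2
¬α = ¬1/2 = 1/2
¬α ∨ α = 1/2 ∨ 1/2 = 1/2
((α ⊃ α) ⊃ (α ∧ α)) ∨ (¬α ∨ α) = 1/2 ∨ 1/2 = 1/2
No assignment yields a value below 1/2, so this is the minimum.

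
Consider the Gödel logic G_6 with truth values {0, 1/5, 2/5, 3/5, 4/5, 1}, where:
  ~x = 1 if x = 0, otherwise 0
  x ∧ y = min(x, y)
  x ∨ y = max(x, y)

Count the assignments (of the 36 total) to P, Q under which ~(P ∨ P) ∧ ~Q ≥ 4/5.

1

value 1: 1 assignment (counts)
value 0: 35 assignments
So 1 of the 36 assignments meets the threshold.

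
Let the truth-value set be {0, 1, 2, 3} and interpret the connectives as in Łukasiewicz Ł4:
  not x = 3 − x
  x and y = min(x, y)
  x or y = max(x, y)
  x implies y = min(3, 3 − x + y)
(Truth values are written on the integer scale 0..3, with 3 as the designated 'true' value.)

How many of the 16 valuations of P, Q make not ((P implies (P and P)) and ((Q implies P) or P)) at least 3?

P = 0, Q = 0 ↦ 0  <
P = 0, Q = 1 ↦ 1  <
P = 0, Q = 2 ↦ 2  <
P = 0, Q = 3 ↦ 3  ≥
P = 1, Q = 0 ↦ 0  <
P = 1, Q = 1 ↦ 0  <
P = 1, Q = 2 ↦ 1  <
P = 1, Q = 3 ↦ 2  <
P = 2, Q = 0 ↦ 0  <
P = 2, Q = 1 ↦ 0  <
P = 2, Q = 2 ↦ 0  <
P = 2, Q = 3 ↦ 1  <
P = 3, Q = 0 ↦ 0  <
P = 3, Q = 1 ↦ 0  <
P = 3, Q = 2 ↦ 0  <
P = 3, Q = 3 ↦ 0  <
So 1 of the 16 assignments meets the threshold.

1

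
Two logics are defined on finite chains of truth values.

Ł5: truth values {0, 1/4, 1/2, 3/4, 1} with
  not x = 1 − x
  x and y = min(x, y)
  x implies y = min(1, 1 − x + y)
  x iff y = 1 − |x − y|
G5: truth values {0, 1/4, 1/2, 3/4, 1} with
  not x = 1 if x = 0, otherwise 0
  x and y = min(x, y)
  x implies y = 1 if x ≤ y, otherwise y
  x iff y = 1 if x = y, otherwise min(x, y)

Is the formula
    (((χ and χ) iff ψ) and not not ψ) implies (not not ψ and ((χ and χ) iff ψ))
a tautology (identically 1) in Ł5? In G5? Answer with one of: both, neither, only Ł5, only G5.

In Ł5: every assignment gives 1 — tautology.
In G5: every assignment gives 1 — tautology.

both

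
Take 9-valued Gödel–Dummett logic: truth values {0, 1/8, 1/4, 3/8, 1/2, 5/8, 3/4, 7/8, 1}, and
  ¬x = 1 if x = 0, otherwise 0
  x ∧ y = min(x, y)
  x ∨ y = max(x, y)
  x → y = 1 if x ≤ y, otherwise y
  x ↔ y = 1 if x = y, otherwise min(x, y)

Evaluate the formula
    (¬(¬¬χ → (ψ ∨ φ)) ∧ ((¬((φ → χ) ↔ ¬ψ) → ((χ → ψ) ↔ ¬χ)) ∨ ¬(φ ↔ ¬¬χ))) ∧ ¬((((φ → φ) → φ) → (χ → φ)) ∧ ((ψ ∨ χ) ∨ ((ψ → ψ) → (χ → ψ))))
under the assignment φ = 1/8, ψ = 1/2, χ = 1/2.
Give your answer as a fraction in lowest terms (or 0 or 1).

0

¬χ = ¬1/2 = 0
¬¬χ = ¬0 = 1
ψ ∨ φ = 1/2 ∨ 1/8 = 1/2
¬¬χ → (ψ ∨ φ) = 1 → 1/2 = 1/2
¬(¬¬χ → (ψ ∨ φ)) = ¬1/2 = 0
φ → χ = 1/8 → 1/2 = 1
¬ψ = ¬1/2 = 0
(φ → χ) ↔ ¬ψ = 1 ↔ 0 = 0
¬((φ → χ) ↔ ¬ψ) = ¬0 = 1
χ → ψ = 1/2 → 1/2 = 1
¬χ = ¬1/2 = 0
(χ → ψ) ↔ ¬χ = 1 ↔ 0 = 0
¬((φ → χ) ↔ ¬ψ) → ((χ → ψ) ↔ ¬χ) = 1 → 0 = 0
¬χ = ¬1/2 = 0
¬¬χ = ¬0 = 1
φ ↔ ¬¬χ = 1/8 ↔ 1 = 1/8
¬(φ ↔ ¬¬χ) = ¬1/8 = 0
(¬((φ → χ) ↔ ¬ψ) → ((χ → ψ) ↔ ¬χ)) ∨ ¬(φ ↔ ¬¬χ) = 0 ∨ 0 = 0
¬(¬¬χ → (ψ ∨ φ)) ∧ ((¬((φ → χ) ↔ ¬ψ) → ((χ → ψ) ↔ ¬χ)) ∨ ¬(φ ↔ ¬¬χ)) = 0 ∧ 0 = 0
φ → φ = 1/8 → 1/8 = 1
(φ → φ) → φ = 1 → 1/8 = 1/8
χ → φ = 1/2 → 1/8 = 1/8
((φ → φ) → φ) → (χ → φ) = 1/8 → 1/8 = 1
ψ ∨ χ = 1/2 ∨ 1/2 = 1/2
ψ → ψ = 1/2 → 1/2 = 1
χ → ψ = 1/2 → 1/2 = 1
(ψ → ψ) → (χ → ψ) = 1 → 1 = 1
(ψ ∨ χ) ∨ ((ψ → ψ) → (χ → ψ)) = 1/2 ∨ 1 = 1
(((φ → φ) → φ) → (χ → φ)) ∧ ((ψ ∨ χ) ∨ ((ψ → ψ) → (χ → ψ))) = 1 ∧ 1 = 1
¬((((φ → φ) → φ) → (χ → φ)) ∧ ((ψ ∨ χ) ∨ ((ψ → ψ) → (χ → ψ)))) = ¬1 = 0
(¬(¬¬χ → (ψ ∨ φ)) ∧ ((¬((φ → χ) ↔ ¬ψ) → ((χ → ψ) ↔ ¬χ)) ∨ ¬(φ ↔ ¬¬χ))) ∧ ¬((((φ → φ) → φ) → (χ → φ)) ∧ ((ψ ∨ χ) ∨ ((ψ → ψ) → (χ → ψ)))) = 0 ∧ 0 = 0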